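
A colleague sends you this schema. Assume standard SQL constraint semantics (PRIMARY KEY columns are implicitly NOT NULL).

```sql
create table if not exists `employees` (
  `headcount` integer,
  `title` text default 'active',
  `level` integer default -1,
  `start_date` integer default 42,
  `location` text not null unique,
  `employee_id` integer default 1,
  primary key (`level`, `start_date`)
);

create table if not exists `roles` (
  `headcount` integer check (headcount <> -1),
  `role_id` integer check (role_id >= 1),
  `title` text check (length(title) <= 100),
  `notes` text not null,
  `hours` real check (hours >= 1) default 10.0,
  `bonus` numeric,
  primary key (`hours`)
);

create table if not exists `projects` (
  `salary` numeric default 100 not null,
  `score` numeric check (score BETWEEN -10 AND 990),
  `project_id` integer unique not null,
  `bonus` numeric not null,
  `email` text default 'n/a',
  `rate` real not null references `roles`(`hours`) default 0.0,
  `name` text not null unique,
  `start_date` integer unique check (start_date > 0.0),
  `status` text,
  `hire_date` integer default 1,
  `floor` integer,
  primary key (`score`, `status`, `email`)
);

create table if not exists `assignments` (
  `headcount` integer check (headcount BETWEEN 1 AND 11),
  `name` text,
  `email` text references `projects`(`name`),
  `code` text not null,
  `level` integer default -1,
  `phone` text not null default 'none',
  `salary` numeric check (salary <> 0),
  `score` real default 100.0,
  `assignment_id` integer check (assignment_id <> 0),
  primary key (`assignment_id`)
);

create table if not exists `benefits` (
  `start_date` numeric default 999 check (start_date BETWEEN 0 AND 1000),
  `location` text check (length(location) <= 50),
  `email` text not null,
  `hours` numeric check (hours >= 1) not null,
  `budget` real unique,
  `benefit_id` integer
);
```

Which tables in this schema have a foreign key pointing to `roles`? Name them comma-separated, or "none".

- projects.rate references roles(hours).

projects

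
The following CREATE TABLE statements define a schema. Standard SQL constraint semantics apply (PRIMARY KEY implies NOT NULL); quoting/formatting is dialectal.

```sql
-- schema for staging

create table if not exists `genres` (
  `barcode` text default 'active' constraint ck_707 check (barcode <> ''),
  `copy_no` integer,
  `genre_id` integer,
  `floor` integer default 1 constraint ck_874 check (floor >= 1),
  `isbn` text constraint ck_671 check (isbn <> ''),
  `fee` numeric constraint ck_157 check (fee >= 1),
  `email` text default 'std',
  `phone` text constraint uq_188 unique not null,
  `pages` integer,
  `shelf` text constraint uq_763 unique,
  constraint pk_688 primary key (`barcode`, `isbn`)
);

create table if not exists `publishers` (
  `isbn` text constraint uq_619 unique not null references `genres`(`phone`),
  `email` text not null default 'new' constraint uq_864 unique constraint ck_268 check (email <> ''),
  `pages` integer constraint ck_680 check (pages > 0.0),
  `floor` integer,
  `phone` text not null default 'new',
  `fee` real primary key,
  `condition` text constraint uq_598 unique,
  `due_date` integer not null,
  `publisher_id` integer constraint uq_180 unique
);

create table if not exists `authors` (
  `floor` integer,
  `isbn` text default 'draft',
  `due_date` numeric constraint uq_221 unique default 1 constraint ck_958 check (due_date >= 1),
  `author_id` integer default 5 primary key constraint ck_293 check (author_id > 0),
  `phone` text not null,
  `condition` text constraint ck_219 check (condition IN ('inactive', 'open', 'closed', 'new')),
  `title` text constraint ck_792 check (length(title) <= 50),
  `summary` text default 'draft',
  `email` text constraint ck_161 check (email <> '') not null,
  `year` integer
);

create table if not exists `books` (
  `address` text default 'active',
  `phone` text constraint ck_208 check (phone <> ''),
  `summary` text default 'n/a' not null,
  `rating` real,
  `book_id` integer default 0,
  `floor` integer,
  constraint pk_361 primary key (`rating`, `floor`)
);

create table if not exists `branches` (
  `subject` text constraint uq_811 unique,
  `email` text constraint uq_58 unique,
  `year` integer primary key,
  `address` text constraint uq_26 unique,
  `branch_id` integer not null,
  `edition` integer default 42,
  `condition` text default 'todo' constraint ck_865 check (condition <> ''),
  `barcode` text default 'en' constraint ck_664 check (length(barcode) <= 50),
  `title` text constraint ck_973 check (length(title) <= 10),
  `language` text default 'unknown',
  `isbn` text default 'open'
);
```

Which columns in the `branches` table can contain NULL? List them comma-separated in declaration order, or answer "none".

subject, email, address, edition, condition, barcode, title, language, isbn

- subject: UNIQUE does not imply NOT NULL → nullable.
- email: UNIQUE does not imply NOT NULL → nullable.
- year: part of the PRIMARY KEY, which implies NOT NULL → not nullable.
- address: UNIQUE does not imply NOT NULL → nullable.
- branch_id: declared NOT NULL → not nullable.
- edition: DEFAULT only fills an omitted column; an explicit NULL is still allowed → nullable.
- condition: CHECK does not forbid NULL (a CHECK constraint passes when its expression is NULL) → nullable.
- barcode: CHECK does not forbid NULL (a CHECK constraint passes when its expression is NULL) → nullable.
- title: CHECK does not forbid NULL (a CHECK constraint passes when its expression is NULL) → nullable.
- language: DEFAULT only fills an omitted column; an explicit NULL is still allowed → nullable.
- isbn: DEFAULT only fills an omitted column; an explicit NULL is still allowed → nullable.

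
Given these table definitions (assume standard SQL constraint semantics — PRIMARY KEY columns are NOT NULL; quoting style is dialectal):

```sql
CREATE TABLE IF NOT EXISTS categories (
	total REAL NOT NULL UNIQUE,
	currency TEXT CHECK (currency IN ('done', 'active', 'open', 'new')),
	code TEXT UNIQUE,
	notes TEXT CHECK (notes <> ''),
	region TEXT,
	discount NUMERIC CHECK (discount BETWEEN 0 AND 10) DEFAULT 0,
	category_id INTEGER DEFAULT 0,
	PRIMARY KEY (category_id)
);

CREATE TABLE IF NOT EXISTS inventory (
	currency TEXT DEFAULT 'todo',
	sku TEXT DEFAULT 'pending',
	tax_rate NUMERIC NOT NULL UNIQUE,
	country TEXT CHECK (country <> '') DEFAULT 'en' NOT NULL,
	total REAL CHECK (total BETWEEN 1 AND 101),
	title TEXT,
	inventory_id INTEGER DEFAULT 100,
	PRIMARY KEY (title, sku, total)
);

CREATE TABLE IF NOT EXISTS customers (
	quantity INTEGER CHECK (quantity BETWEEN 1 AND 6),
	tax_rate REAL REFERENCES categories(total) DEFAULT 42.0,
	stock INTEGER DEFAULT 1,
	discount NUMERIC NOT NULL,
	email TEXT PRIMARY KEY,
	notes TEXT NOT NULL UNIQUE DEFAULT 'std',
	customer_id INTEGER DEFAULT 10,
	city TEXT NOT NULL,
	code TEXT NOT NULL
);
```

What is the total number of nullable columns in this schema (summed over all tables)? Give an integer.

11

categories: 5 nullable (currency, code, notes, region, discount — PK (category_id) and explicit NOT NULL columns excluded).
inventory: 2 nullable (currency, inventory_id — PK (title, sku, total) and explicit NOT NULL columns excluded).
customers: 4 nullable (quantity, tax_rate, stock, customer_id — PK (email) and explicit NOT NULL columns excluded).
Total: 5 + 2 + 4 = 11.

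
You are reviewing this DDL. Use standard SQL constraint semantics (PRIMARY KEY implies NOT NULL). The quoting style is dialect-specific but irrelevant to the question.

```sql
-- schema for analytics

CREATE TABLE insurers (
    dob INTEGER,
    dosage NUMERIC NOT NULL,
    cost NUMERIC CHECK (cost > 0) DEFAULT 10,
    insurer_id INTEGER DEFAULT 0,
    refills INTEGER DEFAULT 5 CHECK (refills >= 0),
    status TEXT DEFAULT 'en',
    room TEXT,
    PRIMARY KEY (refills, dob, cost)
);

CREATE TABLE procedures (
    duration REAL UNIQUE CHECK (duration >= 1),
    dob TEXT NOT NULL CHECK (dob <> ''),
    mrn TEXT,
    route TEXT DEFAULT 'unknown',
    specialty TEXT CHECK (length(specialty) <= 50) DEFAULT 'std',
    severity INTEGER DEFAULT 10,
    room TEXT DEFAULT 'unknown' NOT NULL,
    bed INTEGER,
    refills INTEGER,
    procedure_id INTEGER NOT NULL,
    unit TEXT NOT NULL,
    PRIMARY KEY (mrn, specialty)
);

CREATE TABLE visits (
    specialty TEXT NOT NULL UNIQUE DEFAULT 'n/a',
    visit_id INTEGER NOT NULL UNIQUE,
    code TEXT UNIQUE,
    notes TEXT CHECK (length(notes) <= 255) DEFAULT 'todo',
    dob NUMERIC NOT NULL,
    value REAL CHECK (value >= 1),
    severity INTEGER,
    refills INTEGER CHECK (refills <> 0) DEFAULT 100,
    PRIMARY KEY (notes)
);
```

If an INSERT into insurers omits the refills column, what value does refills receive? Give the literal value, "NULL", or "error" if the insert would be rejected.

refills has an explicit DEFAULT 5.
When the column is omitted from an INSERT, that default is used.

5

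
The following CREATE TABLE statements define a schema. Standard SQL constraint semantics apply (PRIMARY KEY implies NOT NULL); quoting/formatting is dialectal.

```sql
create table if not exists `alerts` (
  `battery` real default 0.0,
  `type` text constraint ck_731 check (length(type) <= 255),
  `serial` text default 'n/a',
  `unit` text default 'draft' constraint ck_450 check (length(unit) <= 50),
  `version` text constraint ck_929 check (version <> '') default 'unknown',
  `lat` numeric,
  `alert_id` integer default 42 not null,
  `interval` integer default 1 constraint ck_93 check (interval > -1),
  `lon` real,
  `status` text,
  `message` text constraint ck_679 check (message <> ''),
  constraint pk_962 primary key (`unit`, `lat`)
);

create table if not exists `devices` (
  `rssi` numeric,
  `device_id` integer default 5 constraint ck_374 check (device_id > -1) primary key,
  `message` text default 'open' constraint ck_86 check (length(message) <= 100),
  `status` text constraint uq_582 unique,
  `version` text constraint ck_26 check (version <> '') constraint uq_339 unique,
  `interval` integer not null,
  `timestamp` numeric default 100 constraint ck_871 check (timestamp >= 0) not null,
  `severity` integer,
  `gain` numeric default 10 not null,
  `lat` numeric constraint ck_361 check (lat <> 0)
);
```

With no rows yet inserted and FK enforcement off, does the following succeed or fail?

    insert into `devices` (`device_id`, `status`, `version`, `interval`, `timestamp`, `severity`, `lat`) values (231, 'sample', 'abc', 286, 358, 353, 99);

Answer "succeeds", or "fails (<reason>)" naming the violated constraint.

NOT NULL columns: device_id is supplied; gain defaults to 10; interval is supplied; timestamp is supplied.
CHECK constraints: 231 satisfies (device_id > -1); 'abc' satisfies (version <> ''); 358 satisfies (timestamp >= 0); 99 satisfies (lat <> 0).
No constraint is violated.

succeeds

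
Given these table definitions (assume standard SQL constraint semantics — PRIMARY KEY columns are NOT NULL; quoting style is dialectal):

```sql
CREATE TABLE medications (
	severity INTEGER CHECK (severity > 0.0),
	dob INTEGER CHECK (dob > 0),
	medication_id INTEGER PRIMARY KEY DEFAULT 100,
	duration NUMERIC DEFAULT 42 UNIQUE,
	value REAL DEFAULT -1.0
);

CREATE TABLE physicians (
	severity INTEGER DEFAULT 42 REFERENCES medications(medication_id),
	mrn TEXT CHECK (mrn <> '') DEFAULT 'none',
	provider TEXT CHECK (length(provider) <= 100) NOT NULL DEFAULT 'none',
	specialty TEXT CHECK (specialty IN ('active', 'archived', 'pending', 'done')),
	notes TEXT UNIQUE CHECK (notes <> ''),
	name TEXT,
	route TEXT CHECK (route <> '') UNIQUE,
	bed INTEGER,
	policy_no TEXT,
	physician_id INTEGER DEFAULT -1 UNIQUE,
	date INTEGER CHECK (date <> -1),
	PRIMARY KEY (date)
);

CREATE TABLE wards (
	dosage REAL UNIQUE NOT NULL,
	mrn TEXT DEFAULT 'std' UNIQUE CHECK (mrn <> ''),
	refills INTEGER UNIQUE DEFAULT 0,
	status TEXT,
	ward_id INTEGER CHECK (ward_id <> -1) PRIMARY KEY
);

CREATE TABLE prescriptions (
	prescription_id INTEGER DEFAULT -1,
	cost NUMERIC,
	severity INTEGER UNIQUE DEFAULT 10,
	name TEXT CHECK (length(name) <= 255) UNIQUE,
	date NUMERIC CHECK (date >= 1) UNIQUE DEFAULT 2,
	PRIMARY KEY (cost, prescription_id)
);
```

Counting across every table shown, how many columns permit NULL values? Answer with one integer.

19

medications: 4 nullable (severity, dob, duration, value — PK (medication_id) and explicit NOT NULL columns excluded).
physicians: 9 nullable (severity, mrn, specialty, notes, name, route, bed, policy_no, physician_id — PK (date) and explicit NOT NULL columns excluded).
wards: 3 nullable (mrn, refills, status — PK (ward_id) and explicit NOT NULL columns excluded).
prescriptions: 3 nullable (severity, name, date — PK (cost, prescription_id) and explicit NOT NULL columns excluded).
Total: 4 + 9 + 3 + 3 = 19.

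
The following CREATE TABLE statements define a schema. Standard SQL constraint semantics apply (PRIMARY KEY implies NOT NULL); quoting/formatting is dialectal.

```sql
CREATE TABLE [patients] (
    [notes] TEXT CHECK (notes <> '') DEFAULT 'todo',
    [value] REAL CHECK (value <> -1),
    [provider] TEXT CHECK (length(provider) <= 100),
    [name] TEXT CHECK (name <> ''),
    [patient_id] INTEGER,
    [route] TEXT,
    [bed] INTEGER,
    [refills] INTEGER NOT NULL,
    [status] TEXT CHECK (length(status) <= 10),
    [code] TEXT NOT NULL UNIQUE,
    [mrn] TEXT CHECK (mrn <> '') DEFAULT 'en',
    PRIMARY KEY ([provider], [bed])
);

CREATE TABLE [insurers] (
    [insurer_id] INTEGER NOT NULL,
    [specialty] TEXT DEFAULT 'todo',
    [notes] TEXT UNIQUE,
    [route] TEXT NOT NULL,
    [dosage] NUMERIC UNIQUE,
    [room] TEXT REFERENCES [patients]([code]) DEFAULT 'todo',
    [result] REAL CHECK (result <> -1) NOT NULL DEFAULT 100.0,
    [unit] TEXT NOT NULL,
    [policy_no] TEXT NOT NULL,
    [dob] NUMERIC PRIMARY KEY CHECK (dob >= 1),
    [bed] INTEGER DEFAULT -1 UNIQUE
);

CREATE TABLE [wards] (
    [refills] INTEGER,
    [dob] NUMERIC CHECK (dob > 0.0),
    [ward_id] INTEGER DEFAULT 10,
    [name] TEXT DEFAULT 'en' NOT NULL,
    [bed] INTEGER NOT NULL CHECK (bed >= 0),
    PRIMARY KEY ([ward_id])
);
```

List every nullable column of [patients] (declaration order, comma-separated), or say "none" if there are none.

- notes: CHECK does not forbid NULL (a CHECK constraint passes when its expression is NULL) → nullable.
- value: CHECK does not forbid NULL (a CHECK constraint passes when its expression is NULL) → nullable.
- provider: part of the PRIMARY KEY, which implies NOT NULL → not nullable.
- name: CHECK does not forbid NULL (a CHECK constraint passes when its expression is NULL) → nullable.
- patient_id: no NOT NULL constraint applies → nullable.
- route: no NOT NULL constraint applies → nullable.
- bed: part of the PRIMARY KEY, which implies NOT NULL → not nullable.
- refills: declared NOT NULL → not nullable.
- status: CHECK does not forbid NULL (a CHECK constraint passes when its expression is NULL) → nullable.
- code: declared NOT NULL → not nullable.
- mrn: CHECK does not forbid NULL (a CHECK constraint passes when its expression is NULL) → nullable.

notes, value, name, patient_id, route, status, mrn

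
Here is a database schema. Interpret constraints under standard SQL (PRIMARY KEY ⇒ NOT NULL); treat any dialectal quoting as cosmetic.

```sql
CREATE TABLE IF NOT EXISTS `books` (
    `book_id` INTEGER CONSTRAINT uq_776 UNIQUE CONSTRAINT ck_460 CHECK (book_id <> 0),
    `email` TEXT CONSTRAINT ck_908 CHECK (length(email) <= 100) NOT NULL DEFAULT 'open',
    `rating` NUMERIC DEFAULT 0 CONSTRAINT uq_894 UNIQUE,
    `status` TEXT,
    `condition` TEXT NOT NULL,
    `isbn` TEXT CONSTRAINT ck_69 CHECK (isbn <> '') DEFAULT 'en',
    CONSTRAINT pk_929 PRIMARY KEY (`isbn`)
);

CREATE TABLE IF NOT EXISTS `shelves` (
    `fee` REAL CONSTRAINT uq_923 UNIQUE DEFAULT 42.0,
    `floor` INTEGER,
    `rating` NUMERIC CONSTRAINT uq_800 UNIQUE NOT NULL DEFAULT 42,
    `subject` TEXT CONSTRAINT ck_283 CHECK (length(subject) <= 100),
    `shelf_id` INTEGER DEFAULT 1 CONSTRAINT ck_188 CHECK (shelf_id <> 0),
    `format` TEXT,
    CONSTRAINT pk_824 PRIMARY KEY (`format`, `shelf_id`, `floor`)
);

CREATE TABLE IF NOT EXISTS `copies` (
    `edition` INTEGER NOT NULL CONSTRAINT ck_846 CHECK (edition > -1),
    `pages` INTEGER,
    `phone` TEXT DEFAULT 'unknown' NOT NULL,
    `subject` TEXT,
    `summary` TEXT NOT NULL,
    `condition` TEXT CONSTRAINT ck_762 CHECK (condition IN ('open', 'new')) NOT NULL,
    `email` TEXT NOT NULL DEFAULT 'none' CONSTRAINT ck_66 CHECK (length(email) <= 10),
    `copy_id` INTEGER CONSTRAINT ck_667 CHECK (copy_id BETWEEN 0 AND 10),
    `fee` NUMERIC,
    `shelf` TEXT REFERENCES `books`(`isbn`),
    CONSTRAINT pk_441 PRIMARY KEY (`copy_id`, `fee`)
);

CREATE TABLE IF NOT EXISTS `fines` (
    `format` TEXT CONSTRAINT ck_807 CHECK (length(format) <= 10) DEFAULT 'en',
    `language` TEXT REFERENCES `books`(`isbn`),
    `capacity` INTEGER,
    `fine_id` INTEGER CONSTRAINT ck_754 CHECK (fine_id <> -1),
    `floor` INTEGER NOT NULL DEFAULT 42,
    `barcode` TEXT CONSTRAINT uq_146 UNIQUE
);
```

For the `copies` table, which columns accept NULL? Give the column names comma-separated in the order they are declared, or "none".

pages, subject, shelf

- edition: declared NOT NULL → not nullable.
- pages: no NOT NULL constraint applies → nullable.
- phone: declared NOT NULL → not nullable.
- subject: no NOT NULL constraint applies → nullable.
- summary: declared NOT NULL → not nullable.
- condition: declared NOT NULL → not nullable.
- email: declared NOT NULL → not nullable.
- copy_id: part of the PRIMARY KEY, which implies NOT NULL → not nullable.
- fee: part of the PRIMARY KEY, which implies NOT NULL → not nullable.
- shelf: a foreign key column may be NULL unless separately constrained → nullable.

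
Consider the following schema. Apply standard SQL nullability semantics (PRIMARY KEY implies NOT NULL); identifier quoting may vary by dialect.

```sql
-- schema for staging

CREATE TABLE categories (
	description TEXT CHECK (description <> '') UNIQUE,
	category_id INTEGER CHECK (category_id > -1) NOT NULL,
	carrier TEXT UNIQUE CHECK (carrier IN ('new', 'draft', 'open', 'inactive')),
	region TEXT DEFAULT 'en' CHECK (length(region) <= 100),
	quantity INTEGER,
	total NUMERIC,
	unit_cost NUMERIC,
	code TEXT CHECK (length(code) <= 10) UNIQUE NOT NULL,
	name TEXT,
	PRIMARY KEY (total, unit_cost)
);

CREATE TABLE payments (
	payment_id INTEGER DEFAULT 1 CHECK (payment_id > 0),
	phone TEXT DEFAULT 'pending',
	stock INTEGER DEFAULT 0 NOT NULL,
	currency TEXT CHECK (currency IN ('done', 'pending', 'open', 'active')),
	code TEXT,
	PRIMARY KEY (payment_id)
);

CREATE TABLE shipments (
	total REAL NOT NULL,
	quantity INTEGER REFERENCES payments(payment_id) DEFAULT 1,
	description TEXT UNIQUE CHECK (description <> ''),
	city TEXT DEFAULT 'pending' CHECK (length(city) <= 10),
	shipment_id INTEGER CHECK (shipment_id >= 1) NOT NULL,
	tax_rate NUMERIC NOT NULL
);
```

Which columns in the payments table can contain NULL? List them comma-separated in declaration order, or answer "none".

- payment_id: part of the PRIMARY KEY, which implies NOT NULL → not nullable.
- phone: DEFAULT only fills an omitted column; an explicit NULL is still allowed → nullable.
- stock: declared NOT NULL → not nullable.
- currency: CHECK does not forbid NULL (a CHECK constraint passes when its expression is NULL) → nullable.
- code: no NOT NULL constraint applies → nullable.

phone, currency, code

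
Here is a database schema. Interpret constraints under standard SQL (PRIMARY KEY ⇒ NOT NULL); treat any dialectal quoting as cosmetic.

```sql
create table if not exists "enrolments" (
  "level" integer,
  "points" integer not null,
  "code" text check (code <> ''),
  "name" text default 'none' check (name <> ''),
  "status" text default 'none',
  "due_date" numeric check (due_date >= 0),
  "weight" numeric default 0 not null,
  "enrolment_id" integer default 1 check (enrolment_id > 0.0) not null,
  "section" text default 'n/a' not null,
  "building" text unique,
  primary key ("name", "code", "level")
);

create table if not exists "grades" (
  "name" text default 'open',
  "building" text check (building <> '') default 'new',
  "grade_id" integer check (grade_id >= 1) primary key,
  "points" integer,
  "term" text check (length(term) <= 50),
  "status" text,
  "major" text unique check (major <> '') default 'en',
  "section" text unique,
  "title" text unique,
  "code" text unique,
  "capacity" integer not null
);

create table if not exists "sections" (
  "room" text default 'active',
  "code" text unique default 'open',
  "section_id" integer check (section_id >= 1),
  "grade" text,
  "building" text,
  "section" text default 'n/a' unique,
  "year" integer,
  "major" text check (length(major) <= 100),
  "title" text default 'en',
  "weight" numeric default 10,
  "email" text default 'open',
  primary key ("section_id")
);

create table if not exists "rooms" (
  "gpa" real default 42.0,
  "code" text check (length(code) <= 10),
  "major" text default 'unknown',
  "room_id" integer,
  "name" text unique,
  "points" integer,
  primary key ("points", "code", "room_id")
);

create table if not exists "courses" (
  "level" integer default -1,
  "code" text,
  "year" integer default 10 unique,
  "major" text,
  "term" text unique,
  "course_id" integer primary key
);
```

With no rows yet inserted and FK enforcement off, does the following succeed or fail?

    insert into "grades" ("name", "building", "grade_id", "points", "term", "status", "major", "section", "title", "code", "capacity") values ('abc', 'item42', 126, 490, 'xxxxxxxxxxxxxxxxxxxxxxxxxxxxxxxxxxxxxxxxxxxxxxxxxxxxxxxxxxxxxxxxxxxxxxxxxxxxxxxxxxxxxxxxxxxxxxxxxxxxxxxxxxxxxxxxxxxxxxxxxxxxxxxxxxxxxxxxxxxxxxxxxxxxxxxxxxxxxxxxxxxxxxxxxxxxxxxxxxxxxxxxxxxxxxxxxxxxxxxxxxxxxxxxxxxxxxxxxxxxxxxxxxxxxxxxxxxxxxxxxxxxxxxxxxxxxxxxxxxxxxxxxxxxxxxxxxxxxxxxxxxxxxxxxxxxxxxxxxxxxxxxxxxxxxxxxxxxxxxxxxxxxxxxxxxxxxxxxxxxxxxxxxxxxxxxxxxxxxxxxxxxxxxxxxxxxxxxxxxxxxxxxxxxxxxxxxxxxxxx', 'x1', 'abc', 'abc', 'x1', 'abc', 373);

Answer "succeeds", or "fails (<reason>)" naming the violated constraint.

The value 'xxxxxxxxxxxxxxxxxxxxxxxxxxxxxxxxxxxxxxxxxxxxxxxxxxxxxxxxxxxxxxxxxxxxxxxxxxxxxxxxxxxxxxxxxxxxxxxxxxxxxxxxxxxxxxxxxxxxxxxxxxxxxxxxxxxxxxxxxxxxxxxxxxxxxxxxxxxxxxxxxxxxxxxxxxxxxxxxxxxxxxxxxxxxxxxxxxxxxxxxxxxxxxxxxxxxxxxxxxxxxxxxxxxxxxxxxxxxxxxxxxxxxxxxxxxxxxxxxxxxxxxxxxxxxxxxxxxxxxxxxxxxxxxxxxxxxxxxxxxxxxxxxxxxxxxxxxxxxxxxxxxxxxxxxxxxxxxxxxxxxxxxxxxxxxxxxxxxxxxxxxxxxxxxxxxxxxxxxxxxxxxxxxxxxxxxxxxxxxxx' for term violates CHECK (length(term) <= 50).

fails (CHECK on term)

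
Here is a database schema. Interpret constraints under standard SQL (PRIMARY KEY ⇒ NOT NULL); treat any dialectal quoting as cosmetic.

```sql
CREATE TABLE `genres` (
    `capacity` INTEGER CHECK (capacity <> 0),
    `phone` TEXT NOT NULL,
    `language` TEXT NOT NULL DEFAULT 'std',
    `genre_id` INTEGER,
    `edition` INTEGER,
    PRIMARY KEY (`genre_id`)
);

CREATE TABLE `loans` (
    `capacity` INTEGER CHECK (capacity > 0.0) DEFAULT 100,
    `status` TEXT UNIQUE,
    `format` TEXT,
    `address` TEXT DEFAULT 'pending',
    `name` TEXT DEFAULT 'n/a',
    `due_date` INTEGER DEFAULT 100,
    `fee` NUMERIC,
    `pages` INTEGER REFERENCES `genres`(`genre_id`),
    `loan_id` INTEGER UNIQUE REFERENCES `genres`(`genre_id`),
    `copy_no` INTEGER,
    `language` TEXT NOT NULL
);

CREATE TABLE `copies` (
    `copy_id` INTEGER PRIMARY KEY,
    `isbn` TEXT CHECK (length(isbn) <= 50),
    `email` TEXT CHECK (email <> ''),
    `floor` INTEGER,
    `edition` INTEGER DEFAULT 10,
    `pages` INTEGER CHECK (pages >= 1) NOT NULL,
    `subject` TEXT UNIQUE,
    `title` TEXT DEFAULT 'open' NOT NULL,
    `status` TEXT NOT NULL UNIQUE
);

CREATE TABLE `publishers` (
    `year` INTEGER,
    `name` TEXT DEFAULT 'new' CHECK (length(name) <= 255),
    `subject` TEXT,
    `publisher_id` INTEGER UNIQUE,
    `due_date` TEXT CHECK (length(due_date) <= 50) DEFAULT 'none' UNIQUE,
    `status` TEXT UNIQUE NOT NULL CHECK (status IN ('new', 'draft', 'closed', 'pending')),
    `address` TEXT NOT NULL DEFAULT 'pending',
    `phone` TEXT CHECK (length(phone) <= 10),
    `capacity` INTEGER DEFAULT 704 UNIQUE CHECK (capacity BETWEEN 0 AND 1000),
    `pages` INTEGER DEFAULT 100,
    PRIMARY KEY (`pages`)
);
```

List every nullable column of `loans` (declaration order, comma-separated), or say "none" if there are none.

capacity, status, format, address, name, due_date, fee, pages, loan_id, copy_no

- capacity: CHECK does not forbid NULL (a CHECK constraint passes when its expression is NULL) → nullable.
- status: UNIQUE does not imply NOT NULL → nullable.
- format: no NOT NULL constraint applies → nullable.
- address: DEFAULT only fills an omitted column; an explicit NULL is still allowed → nullable.
- name: DEFAULT only fills an omitted column; an explicit NULL is still allowed → nullable.
- due_date: DEFAULT only fills an omitted column; an explicit NULL is still allowed → nullable.
- fee: no NOT NULL constraint applies → nullable.
- pages: a foreign key column may be NULL unless separately constrained → nullable.
- loan_id: a foreign key column may be NULL unless separately constrained → nullable.
- copy_no: no NOT NULL constraint applies → nullable.
- language: declared NOT NULL → not nullable.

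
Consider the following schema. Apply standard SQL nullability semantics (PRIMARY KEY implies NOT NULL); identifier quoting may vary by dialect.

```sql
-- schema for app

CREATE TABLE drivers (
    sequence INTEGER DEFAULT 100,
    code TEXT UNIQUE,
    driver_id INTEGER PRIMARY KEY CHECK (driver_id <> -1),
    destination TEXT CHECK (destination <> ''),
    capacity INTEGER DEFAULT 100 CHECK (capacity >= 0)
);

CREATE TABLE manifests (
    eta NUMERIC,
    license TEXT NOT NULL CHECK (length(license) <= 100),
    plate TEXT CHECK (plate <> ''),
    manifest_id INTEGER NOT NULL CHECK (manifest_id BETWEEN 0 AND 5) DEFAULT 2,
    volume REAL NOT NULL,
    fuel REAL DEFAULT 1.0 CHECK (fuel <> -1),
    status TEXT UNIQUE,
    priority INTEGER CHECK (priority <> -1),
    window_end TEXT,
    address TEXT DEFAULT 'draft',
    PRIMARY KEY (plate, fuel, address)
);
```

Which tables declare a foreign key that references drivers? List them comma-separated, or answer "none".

No REFERENCES clause anywhere in the schema names drivers.

none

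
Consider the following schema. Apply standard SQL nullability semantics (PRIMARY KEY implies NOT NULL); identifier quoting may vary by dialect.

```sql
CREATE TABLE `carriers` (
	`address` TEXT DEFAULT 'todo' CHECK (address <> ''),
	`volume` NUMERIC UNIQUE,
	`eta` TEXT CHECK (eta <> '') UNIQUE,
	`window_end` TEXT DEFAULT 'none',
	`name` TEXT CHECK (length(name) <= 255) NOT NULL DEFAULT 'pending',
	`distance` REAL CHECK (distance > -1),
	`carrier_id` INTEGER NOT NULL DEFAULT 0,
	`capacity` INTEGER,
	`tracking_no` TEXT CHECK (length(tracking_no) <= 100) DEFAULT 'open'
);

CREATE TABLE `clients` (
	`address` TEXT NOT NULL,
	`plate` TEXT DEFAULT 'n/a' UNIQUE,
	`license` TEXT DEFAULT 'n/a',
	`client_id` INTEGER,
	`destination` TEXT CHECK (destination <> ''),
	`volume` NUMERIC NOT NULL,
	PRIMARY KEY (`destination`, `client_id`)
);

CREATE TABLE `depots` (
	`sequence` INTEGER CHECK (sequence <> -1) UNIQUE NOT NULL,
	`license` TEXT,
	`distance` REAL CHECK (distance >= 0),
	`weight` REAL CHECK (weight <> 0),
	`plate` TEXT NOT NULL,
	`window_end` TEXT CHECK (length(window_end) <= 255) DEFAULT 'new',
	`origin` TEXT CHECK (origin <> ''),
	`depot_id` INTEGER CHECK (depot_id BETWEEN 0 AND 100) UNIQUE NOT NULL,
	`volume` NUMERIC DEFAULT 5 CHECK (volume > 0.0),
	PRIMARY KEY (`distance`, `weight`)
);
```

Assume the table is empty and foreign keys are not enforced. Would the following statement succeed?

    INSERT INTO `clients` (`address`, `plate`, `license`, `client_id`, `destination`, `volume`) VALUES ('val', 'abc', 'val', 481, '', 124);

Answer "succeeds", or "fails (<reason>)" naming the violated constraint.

fails (CHECK on destination)

The value '' for destination violates CHECK (destination <> '').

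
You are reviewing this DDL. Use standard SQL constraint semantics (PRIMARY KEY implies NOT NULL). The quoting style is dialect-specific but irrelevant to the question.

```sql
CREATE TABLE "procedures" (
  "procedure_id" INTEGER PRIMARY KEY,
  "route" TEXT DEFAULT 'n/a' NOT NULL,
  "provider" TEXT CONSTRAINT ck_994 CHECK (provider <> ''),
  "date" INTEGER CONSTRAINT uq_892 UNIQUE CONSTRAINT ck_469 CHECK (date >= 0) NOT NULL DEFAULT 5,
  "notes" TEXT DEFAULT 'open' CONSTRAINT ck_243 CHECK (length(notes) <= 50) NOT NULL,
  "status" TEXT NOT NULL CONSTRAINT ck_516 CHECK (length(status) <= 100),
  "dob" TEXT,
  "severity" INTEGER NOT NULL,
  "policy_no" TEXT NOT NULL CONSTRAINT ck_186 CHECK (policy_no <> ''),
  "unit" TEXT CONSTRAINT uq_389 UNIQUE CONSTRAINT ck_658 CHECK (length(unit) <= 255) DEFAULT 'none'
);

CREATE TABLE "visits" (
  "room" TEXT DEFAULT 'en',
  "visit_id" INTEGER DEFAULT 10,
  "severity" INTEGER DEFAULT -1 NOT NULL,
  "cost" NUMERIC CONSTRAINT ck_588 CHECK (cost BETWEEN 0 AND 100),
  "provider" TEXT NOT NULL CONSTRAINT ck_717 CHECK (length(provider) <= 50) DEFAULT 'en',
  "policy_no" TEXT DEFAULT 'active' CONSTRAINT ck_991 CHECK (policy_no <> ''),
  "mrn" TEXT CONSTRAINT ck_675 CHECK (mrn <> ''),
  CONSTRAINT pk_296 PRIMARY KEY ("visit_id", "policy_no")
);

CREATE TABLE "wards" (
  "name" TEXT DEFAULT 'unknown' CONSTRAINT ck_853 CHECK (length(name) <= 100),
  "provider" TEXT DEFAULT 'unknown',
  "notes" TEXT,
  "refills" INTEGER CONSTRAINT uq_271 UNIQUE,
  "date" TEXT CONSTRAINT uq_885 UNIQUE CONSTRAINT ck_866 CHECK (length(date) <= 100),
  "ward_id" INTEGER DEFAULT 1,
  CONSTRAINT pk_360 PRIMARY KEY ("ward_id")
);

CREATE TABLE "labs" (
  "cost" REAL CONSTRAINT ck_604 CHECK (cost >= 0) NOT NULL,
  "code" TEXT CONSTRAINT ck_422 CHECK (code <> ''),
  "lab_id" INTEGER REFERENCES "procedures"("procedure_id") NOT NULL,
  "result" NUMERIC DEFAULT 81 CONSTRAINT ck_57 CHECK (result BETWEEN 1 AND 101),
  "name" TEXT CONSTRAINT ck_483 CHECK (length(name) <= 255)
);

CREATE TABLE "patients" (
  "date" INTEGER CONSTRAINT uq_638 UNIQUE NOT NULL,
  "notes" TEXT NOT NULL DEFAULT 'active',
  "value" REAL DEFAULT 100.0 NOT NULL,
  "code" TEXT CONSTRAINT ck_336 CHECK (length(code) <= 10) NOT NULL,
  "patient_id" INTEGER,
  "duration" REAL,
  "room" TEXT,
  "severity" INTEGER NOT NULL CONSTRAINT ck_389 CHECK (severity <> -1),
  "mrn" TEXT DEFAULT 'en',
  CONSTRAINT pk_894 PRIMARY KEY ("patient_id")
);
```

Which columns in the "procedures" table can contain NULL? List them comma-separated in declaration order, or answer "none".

- procedure_id: part of the PRIMARY KEY, which implies NOT NULL → not nullable.
- route: declared NOT NULL → not nullable.
- provider: CHECK does not forbid NULL (a CHECK constraint passes when its expression is NULL) → nullable.
- date: declared NOT NULL → not nullable.
- notes: declared NOT NULL → not nullable.
- status: declared NOT NULL → not nullable.
- dob: no NOT NULL constraint applies → nullable.
- severity: declared NOT NULL → not nullable.
- policy_no: declared NOT NULL → not nullable.
- unit: CHECK does not forbid NULL (a CHECK constraint passes when its expression is NULL) → nullable.

provider, dob, unit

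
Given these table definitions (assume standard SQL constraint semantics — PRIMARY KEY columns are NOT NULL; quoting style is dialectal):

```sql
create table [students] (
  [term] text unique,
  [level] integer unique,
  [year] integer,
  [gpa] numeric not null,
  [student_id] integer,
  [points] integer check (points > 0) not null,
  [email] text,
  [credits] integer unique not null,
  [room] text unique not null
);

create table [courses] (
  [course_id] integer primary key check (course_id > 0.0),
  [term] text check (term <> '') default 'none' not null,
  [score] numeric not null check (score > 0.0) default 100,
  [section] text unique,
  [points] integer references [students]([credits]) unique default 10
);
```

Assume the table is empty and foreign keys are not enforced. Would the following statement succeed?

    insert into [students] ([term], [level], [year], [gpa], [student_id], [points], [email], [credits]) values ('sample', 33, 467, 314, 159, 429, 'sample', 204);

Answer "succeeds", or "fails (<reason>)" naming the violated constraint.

room is omitted from the column list and has no DEFAULT, so it would receive NULL.
But room is declared NOT NULL.

fails (NOT NULL on room)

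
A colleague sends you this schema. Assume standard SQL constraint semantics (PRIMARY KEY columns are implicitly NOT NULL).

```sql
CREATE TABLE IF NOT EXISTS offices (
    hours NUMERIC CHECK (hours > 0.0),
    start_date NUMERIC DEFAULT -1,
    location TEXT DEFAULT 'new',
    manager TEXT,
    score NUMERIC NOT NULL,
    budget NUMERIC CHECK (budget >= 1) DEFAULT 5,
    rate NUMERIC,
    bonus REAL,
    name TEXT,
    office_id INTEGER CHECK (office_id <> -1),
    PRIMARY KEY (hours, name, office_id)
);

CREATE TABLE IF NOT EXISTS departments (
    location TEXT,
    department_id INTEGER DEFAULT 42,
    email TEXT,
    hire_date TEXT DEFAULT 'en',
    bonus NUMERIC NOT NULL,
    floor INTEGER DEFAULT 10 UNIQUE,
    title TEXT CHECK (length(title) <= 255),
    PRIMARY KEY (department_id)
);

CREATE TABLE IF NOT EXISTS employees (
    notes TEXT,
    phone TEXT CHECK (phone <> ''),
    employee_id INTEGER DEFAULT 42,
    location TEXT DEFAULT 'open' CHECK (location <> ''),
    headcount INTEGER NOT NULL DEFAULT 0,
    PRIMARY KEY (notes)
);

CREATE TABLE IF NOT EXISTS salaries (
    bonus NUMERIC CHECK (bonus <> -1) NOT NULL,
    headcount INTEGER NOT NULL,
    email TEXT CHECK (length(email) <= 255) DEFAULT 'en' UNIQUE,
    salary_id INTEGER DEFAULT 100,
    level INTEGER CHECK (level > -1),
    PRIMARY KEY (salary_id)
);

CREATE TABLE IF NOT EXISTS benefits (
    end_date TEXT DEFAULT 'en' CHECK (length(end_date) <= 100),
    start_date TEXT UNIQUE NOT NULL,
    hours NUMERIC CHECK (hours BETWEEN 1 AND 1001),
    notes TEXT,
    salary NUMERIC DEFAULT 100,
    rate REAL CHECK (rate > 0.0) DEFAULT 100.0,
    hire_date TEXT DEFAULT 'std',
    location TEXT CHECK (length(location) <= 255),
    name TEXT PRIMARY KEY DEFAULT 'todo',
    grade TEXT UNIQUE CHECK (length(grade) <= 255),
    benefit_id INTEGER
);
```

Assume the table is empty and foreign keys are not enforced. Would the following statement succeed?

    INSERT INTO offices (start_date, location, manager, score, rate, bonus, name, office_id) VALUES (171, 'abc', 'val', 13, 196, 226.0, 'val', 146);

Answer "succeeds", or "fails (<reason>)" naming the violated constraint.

hours is omitted from the column list and has no DEFAULT, so it would receive NULL.
But hours is part of the PRIMARY KEY (implied NOT NULL).

fails (NOT NULL on hours)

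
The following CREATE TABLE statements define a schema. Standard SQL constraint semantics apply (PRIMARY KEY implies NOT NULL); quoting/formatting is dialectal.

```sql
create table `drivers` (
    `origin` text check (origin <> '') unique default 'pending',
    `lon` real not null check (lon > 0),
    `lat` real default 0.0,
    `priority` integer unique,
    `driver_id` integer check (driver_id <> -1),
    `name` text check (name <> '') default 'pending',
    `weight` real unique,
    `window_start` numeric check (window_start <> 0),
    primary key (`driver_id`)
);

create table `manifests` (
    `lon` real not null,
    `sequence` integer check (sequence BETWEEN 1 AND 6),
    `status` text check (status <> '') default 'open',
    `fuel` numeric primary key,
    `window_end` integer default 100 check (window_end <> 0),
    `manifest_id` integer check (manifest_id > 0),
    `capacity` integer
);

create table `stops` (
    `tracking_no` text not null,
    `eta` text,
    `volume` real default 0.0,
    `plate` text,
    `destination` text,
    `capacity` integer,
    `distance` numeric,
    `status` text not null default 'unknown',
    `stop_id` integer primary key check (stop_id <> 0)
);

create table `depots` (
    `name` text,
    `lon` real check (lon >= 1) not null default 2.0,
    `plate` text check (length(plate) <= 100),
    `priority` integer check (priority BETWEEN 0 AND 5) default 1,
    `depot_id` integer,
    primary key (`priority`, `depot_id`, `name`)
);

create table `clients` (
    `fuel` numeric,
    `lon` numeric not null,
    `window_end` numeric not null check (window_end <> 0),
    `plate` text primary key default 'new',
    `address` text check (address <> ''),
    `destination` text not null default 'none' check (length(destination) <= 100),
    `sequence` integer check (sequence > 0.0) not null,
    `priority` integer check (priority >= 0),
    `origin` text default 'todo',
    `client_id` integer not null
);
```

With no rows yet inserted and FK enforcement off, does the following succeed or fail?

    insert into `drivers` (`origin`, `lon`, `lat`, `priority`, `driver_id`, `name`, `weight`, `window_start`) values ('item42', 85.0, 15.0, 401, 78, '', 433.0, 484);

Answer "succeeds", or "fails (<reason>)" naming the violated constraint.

fails (CHECK on name)

The value '' for name violates CHECK (name <> '').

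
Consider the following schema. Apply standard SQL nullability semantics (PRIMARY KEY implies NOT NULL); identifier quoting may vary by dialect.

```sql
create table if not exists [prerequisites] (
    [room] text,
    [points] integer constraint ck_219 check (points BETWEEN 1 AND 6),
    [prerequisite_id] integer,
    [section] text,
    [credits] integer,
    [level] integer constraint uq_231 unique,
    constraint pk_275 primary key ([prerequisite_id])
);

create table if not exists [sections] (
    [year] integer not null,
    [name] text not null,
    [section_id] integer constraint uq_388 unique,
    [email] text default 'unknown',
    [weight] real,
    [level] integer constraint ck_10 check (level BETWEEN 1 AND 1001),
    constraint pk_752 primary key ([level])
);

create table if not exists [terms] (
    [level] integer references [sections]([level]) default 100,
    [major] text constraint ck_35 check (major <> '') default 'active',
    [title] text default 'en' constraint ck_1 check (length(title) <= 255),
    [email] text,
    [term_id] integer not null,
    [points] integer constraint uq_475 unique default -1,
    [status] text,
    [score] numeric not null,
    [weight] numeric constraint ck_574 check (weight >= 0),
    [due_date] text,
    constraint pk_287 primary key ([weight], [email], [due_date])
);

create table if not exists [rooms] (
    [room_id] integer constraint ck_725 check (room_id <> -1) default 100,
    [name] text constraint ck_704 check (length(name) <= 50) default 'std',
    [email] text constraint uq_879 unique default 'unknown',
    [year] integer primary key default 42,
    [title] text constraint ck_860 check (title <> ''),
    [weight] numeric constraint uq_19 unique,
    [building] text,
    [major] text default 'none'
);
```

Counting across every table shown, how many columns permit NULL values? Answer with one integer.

20

prerequisites: 5 nullable (room, points, section, credits, level — PK (prerequisite_id) and explicit NOT NULL columns excluded).
sections: 3 nullable (section_id, email, weight — PK (level) and explicit NOT NULL columns excluded).
terms: 5 nullable (level, major, title, points, status — PK (weight, email, due_date) and explicit NOT NULL columns excluded).
rooms: 7 nullable (room_id, name, email, title, weight, building, major — PK (year) and explicit NOT NULL columns excluded).
Total: 5 + 3 + 5 + 7 = 20.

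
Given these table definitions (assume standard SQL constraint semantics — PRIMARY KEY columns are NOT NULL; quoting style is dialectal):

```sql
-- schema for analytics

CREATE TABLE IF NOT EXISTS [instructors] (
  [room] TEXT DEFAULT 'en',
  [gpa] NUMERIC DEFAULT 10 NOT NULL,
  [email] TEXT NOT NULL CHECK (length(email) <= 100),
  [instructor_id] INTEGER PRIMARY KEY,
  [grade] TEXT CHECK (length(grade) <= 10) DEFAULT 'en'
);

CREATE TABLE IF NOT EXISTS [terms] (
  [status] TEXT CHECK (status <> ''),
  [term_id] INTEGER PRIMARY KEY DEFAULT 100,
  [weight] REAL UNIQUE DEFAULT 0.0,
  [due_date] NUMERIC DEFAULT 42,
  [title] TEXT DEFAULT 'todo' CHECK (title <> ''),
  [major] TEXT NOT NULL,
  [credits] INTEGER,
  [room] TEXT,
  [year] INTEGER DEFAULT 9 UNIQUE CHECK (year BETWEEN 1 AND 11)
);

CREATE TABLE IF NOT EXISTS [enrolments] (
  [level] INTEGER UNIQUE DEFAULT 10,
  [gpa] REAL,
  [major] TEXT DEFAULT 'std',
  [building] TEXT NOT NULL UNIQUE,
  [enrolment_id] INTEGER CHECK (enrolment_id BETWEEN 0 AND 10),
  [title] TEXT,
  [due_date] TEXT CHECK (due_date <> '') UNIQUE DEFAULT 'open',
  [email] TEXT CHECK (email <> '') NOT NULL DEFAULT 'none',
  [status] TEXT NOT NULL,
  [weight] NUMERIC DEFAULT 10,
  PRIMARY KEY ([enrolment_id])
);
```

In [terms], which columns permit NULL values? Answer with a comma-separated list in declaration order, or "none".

- status: CHECK does not forbid NULL (a CHECK constraint passes when its expression is NULL) → nullable.
- term_id: part of the PRIMARY KEY, which implies NOT NULL → not nullable.
- weight: UNIQUE does not imply NOT NULL → nullable.
- due_date: DEFAULT only fills an omitted column; an explicit NULL is still allowed → nullable.
- title: CHECK does not forbid NULL (a CHECK constraint passes when its expression is NULL) → nullable.
- major: declared NOT NULL → not nullable.
- credits: no NOT NULL constraint applies → nullable.
- room: no NOT NULL constraint applies → nullable.
- year: CHECK does not forbid NULL (a CHECK constraint passes when its expression is NULL) → nullable.

status, weight, due_date, title, credits, room, year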